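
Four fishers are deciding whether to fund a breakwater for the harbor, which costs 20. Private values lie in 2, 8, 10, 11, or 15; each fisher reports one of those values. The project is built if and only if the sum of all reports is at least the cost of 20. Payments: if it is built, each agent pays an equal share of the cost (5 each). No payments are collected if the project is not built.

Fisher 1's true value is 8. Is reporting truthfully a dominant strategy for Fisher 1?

No

Consider the case where Fisher 2 reports 2, Fisher 3 reports 2 and Fisher 4 reports 2.
Truthful report 8: project not built, utility 0.
Report 15 instead: project built, pays 5, utility 8 - 5 = 3.
Since 3 > 0, reporting 15 is strictly better here, so truthful reporting is not dominant.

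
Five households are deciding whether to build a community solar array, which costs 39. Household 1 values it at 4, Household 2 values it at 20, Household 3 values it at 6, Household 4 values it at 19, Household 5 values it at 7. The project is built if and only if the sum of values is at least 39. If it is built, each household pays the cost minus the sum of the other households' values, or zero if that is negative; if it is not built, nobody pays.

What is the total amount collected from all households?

5

Total value 56 ≥ cost 39, so it is built.
Household 1: others sum to 52; max(0, 39 - 52) = 0.
Household 2: others sum to 36; max(0, 39 - 36) = 3.
Household 3: others sum to 50; max(0, 39 - 50) = 0.
Household 4: others sum to 37; max(0, 39 - 37) = 2.
Household 5: others sum to 49; max(0, 39 - 49) = 0.
Total collected = 0 + 3 + 0 + 2 + 0 = 5.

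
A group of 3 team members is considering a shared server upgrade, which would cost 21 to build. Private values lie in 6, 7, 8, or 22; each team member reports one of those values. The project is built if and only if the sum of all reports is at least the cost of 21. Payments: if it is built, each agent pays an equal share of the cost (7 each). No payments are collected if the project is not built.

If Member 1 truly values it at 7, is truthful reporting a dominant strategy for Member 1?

Check each profile of the others' reports and compare truth against every alternative report.
Others report (6, 6): truth gives 0, best alternative gives 0.
Others report (6, 7): truth gives 0, best alternative gives 0.
Others report (6, 8): truth gives 0, best alternative gives 0.
Others report (6, 22): truth gives 0, best alternative gives 0.
Others report (7, 6): truth gives 0, best alternative gives 0.
Others report (7, 7): truth gives 0, best alternative gives 0.
(Remaining 10 profiles checked similarly; truth is weakly best in each.)
In every case the truthful report is at least as good as any alternative, so it is a dominant strategy.

Yes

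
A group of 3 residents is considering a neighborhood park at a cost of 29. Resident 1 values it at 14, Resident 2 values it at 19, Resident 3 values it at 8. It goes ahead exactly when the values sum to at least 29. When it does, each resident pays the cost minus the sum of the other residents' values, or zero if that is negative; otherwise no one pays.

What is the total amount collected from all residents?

Total value 41 ≥ cost 29, so it is built.
Resident 1: others sum to 27; max(0, 29 - 27) = 2.
Resident 2: others sum to 22; max(0, 29 - 22) = 7.
Resident 3: others sum to 33; max(0, 29 - 33) = 0.
Total collected = 2 + 7 + 0 = 9.

9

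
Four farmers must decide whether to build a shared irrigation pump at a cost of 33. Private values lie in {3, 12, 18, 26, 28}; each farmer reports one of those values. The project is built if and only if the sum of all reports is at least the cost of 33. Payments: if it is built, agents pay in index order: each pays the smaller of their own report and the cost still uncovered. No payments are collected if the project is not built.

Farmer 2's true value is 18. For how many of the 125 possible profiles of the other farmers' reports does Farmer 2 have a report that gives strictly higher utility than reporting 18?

Others report (3, 3, 18): truth gives 0; report 12 gives 6 > 0. Violating.
Others report (3, 3, 26): truth gives 0; report 3 gives 15 > 0. Violating.
Others report (3, 3, 28): truth gives 0; report 3 gives 15 > 0. Violating.
Others report (3, 12, 12): truth gives 0; report 12 gives 6 > 0. Violating.
Others report (3, 3, 3): truth gives 0; no alternative beats it.
Others report (3, 3, 12): truth gives 0; no alternative beats it.
(Checking all 125 profiles: 121 have a profitable deviation, 4 do not.)

121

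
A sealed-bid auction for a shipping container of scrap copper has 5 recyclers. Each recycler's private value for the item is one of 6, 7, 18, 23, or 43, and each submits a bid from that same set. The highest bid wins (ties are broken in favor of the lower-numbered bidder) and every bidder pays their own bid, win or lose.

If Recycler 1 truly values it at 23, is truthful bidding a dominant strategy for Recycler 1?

No

Consider the case where Recycler 2 bids 6, Recycler 3 bids 6, Recycler 4 bids 6 and Recycler 5 bids 6.
Truthful bid 23: wins, pays 23, utility 23 - 23 = 0.
Bid 6 instead: wins, pays 6, utility 23 - 6 = 17.
Since 17 > 0, bidding 6 is strictly better here, so truthful bidding is not dominant.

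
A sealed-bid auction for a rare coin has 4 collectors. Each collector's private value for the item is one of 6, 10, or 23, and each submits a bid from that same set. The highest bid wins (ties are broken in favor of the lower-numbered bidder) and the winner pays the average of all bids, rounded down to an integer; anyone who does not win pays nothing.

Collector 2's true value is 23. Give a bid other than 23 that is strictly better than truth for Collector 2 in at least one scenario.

Suppose Collector 1 bids 6, Collector 3 bids 6 and Collector 4 bids 6.
Bid 23: wins, pays 10, utility 23 - 10 = 13.
Bid 10: wins, pays 7, utility 23 - 7 = 16.
So bidding 10 beats truth here (16 > 13).

10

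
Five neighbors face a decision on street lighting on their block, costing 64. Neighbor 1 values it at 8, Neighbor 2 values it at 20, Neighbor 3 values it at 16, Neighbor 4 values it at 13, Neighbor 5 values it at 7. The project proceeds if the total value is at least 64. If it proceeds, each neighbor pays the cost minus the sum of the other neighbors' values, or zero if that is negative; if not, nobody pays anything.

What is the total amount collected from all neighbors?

64

Total value 64 ≥ cost 64, so it is built.
Neighbor 1: others sum to 56; max(0, 64 - 56) = 8.
Neighbor 2: others sum to 44; max(0, 64 - 44) = 20.
Neighbor 3: others sum to 48; max(0, 64 - 48) = 16.
Neighbor 4: others sum to 51; max(0, 64 - 51) = 13.
Neighbor 5: others sum to 57; max(0, 64 - 57) = 7.
Total collected = 8 + 20 + 16 + 13 + 7 = 64.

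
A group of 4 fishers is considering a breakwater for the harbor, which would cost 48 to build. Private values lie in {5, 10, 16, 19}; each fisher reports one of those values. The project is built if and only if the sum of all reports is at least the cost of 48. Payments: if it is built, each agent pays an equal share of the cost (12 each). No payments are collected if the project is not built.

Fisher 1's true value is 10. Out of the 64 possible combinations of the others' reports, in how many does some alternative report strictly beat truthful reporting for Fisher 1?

12

Others report (5, 16, 19): truth gives -2; report 5 gives 0 > -2. Violating.
Others report (5, 19, 16): truth gives -2; report 5 gives 0 > -2. Violating.
Others report (10, 10, 19): truth gives -2; report 5 gives 0 > -2. Violating.
Others report (10, 16, 16): truth gives -2; report 5 gives 0 > -2. Violating.
Others report (5, 5, 5): truth gives 0; no alternative beats it.
Others report (5, 5, 10): truth gives 0; no alternative beats it.
(Checking all 64 profiles: 12 have a profitable deviation, 52 do not.)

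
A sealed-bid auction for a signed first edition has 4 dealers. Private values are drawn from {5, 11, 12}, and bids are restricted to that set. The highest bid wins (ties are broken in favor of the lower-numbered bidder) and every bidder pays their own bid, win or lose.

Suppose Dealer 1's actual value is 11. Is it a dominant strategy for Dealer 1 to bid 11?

No

Consider the case where Dealer 2 bids 5, Dealer 3 bids 5 and Dealer 4 bids 5.
Truthful bid 11: wins, pays 11, utility 11 - 11 = 0.
Bid 5 instead: wins, pays 5, utility 11 - 5 = 6.
Since 6 > 0, bidding 5 is strictly better here, so truthful bidding is not dominant.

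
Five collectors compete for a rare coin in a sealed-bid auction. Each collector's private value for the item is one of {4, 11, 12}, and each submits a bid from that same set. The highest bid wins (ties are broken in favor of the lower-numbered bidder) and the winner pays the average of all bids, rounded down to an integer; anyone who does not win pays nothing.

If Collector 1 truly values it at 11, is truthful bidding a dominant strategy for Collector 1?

No

Consider the case where Collector 2 bids 4, Collector 3 bids 4, Collector 4 bids 4 and Collector 5 bids 4.
Truthful bid 11: wins, pays 5, utility 11 - 5 = 6.
Bid 4 instead: wins, pays 4, utility 11 - 4 = 7.
Since 7 > 6, bidding 4 is strictly better here, so truthful bidding is not dominant.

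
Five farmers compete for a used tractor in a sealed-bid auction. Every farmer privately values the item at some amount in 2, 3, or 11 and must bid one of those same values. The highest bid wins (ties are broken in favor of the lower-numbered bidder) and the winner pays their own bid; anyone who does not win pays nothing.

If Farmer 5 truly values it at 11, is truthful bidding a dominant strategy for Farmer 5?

Consider the case where Farmer 1 bids 2, Farmer 2 bids 2, Farmer 3 bids 2 and Farmer 4 bids 2.
Truthful bid 11: wins, pays 11, utility 11 - 11 = 0.
Bid 3 instead: wins, pays 3, utility 11 - 3 = 8.
Since 8 > 0, bidding 3 is strictly better here, so truthful bidding is not dominant.

No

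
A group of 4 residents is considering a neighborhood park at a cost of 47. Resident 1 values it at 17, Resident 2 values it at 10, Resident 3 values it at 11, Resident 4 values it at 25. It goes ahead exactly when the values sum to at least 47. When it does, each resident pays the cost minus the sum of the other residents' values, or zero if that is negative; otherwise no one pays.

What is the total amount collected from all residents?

Total value 63 ≥ cost 47, so it is built.
Resident 1: others sum to 46; max(0, 47 - 46) = 1.
Resident 2: others sum to 53; max(0, 47 - 53) = 0.
Resident 3: others sum to 52; max(0, 47 - 52) = 0.
Resident 4: others sum to 38; max(0, 47 - 38) = 9.
Total collected = 1 + 0 + 0 + 9 = 10.

10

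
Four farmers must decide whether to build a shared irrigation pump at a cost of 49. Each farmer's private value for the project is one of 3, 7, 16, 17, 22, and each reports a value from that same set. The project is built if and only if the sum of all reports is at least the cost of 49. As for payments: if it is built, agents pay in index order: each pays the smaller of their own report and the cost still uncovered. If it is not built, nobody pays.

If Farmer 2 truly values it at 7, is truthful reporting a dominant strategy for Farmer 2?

No

Consider the case where Farmer 1 reports 3, Farmer 3 reports 22 and Farmer 4 reports 22.
Truthful report 7: project built, pays 7, utility 7 - 7 = 0.
Report 3 instead: project built, pays 3, utility 7 - 3 = 4.
Since 4 > 0, reporting 3 is strictly better here, so truthful reporting is not dominant.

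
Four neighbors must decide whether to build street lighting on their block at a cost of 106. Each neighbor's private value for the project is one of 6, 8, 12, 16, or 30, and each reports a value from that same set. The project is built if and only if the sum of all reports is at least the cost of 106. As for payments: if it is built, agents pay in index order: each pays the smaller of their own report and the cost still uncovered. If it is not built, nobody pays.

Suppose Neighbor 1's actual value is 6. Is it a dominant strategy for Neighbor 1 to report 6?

Check each profile of the others' reports and compare truth against every alternative report.
Others report (6, 6, 6): truth gives 0, best alternative gives 0.
Others report (6, 6, 8): truth gives 0, best alternative gives 0.
Others report (6, 6, 12): truth gives 0, best alternative gives 0.
Others report (6, 6, 16): truth gives 0, best alternative gives 0.
Others report (6, 6, 30): truth gives 0, best alternative gives 0.
Others report (6, 8, 6): truth gives 0, best alternative gives 0.
(Remaining 119 profiles checked similarly; truth is weakly best in each.)
In every case the truthful report is at least as good as any alternative, so it is a dominant strategy.

Yes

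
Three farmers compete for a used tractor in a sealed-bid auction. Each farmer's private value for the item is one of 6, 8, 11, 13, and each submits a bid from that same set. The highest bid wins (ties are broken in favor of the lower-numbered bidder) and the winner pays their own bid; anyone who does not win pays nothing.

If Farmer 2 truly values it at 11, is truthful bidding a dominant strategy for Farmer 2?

Consider the case where Farmer 1 bids 6 and Farmer 3 bids 6.
Truthful bid 11: wins, pays 11, utility 11 - 11 = 0.
Bid 8 instead: wins, pays 8, utility 11 - 8 = 3.
Since 3 > 0, bidding 8 is strictly better here, so truthful bidding is not dominant.

No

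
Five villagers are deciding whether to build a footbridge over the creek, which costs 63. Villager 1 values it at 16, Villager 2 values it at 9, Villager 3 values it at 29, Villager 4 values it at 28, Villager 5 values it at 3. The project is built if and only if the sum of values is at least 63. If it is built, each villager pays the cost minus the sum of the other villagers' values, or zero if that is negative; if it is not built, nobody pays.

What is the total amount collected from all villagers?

13

Total value 85 ≥ cost 63, so it is built.
Villager 1: others sum to 69; max(0, 63 - 69) = 0.
Villager 2: others sum to 76; max(0, 63 - 76) = 0.
Villager 3: others sum to 56; max(0, 63 - 56) = 7.
Villager 4: others sum to 57; max(0, 63 - 57) = 6.
Villager 5: others sum to 82; max(0, 63 - 82) = 0.
Total collected = 0 + 0 + 7 + 6 + 0 = 13.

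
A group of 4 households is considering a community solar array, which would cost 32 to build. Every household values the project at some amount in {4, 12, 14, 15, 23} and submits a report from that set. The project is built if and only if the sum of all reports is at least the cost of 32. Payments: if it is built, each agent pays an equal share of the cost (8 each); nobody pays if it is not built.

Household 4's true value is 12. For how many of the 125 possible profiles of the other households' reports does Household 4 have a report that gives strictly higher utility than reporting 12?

1

Others report (4, 4, 4): truth gives 0; report 23 gives 4 > 0. Violating.
Others report (4, 4, 12): truth gives 4; no alternative beats it.
Others report (4, 4, 14): truth gives 4; no alternative beats it.
(Checking all 125 profiles: 1 has a profitable deviation, 124 do not.)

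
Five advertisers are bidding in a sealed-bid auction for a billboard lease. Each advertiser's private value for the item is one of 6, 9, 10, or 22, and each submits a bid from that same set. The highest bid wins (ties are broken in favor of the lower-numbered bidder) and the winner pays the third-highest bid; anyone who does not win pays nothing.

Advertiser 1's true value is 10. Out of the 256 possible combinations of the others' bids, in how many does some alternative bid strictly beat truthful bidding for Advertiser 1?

Others bid (6, 6, 6, 22): truth gives 0; bid 22 gives 4 > 0. Violating.
Others bid (6, 6, 9, 22): truth gives 0; bid 22 gives 1 > 0. Violating.
Others bid (6, 6, 22, 6): truth gives 0; bid 22 gives 4 > 0. Violating.
Others bid (6, 6, 22, 9): truth gives 0; bid 22 gives 1 > 0. Violating.
Others bid (6, 6, 6, 6): truth gives 4; no alternative beats it.
Others bid (6, 6, 6, 9): truth gives 4; no alternative beats it.
(Checking all 256 profiles: 32 have a profitable deviation, 224 do not.)

32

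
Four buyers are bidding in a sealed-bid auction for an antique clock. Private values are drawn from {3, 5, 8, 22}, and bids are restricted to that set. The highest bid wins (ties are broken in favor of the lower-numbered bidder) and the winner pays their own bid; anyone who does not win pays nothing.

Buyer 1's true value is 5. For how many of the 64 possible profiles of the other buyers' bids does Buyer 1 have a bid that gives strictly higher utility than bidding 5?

Others bid (3, 3, 3): truth gives 0; bid 3 gives 2 > 0. Violating.
Others bid (3, 3, 5): truth gives 0; no alternative beats it.
Others bid (3, 3, 8): truth gives 0; no alternative beats it.
(Checking all 64 profiles: 1 has a profitable deviation, 63 do not.)

1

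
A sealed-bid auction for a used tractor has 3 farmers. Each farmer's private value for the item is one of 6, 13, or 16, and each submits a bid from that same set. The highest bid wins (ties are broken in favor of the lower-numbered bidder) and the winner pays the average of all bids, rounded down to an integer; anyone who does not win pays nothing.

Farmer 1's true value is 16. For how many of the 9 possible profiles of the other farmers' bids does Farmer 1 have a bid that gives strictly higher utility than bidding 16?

Others bid (6, 6): truth gives 7; bid 6 gives 10 > 7. Violating.
Others bid (6, 13): truth gives 5; bid 13 gives 6 > 5. Violating.
Others bid (13, 6): truth gives 5; bid 13 gives 6 > 5. Violating.
Others bid (13, 13): truth gives 2; bid 13 gives 3 > 2. Violating.
Others bid (6, 16): truth gives 4; no alternative beats it.
Others bid (13, 16): truth gives 1; no alternative beats it.
(Checking all 9 profiles: 4 have a profitable deviation, 5 do not.)

4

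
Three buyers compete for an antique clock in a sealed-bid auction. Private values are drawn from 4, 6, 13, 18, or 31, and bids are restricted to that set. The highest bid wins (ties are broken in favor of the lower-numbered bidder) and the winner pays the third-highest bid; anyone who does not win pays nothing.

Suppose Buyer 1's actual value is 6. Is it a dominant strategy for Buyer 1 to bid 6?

Consider the case where Buyer 2 bids 4 and Buyer 3 bids 13.
Truthful bid 6: loses, pays 0, utility 0.
Bid 13 instead: wins, pays 4, utility 6 - 4 = 2.
Since 2 > 0, bidding 13 is strictly better here, so truthful bidding is not dominant.

No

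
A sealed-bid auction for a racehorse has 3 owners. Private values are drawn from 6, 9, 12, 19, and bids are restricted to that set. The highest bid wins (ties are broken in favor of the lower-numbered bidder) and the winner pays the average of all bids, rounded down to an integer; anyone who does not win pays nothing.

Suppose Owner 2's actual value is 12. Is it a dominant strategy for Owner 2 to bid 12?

Consider the case where Owner 1 bids 6 and Owner 3 bids 6.
Truthful bid 12: wins, pays 8, utility 12 - 8 = 4.
Bid 9 instead: wins, pays 7, utility 12 - 7 = 5.
Since 5 > 4, bidding 9 is strictly better here, so truthful bidding is not dominant.

No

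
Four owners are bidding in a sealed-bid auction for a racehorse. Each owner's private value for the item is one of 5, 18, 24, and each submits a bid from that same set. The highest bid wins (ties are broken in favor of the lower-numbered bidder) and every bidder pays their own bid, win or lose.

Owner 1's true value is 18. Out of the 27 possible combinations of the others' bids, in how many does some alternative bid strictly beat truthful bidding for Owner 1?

Others bid (5, 5, 5): truth gives 0; bid 5 gives 13 > 0. Violating.
Others bid (5, 5, 24): truth gives -18; bid 5 gives -5 > -18. Violating.
Others bid (5, 18, 24): truth gives -18; bid 5 gives -5 > -18. Violating.
Others bid (5, 24, 5): truth gives -18; bid 5 gives -5 > -18. Violating.
Others bid (5, 5, 18): truth gives 0; no alternative beats it.
Others bid (5, 18, 5): truth gives 0; no alternative beats it.
(Checking all 27 profiles: 20 have a profitable deviation, 7 do not.)

20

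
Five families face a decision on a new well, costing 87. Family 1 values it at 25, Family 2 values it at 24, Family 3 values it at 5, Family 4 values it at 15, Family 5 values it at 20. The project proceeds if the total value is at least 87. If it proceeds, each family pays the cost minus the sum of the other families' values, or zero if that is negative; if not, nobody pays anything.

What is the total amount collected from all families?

79

Total value 89 ≥ cost 87, so it is built.
Family 1: others sum to 64; max(0, 87 - 64) = 23.
Family 2: others sum to 65; max(0, 87 - 65) = 22.
Family 3: others sum to 84; max(0, 87 - 84) = 3.
Family 4: others sum to 74; max(0, 87 - 74) = 13.
Family 5: others sum to 69; max(0, 87 - 69) = 18.
Total collected = 23 + 22 + 3 + 13 + 18 = 79.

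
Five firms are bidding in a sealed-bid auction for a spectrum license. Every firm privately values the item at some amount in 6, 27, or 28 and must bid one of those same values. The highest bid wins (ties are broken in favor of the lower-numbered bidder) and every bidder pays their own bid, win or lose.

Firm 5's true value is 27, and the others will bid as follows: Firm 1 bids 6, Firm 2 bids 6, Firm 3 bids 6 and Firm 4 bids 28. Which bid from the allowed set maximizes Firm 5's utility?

6

Bid 6: loses but pays 6, utility -6.
Bid 27: loses but pays 27, utility -27.
Bid 28: loses but pays 28, utility -28.
The best choice is 6 with utility -6.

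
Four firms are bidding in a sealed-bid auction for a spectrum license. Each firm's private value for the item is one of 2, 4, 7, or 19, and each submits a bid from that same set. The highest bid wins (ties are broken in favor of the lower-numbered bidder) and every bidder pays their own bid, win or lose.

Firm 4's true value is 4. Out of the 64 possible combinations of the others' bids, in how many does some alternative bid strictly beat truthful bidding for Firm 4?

63

Others bid (2, 2, 4): truth gives -4; bid 2 gives -2 > -4. Violating.
Others bid (2, 2, 7): truth gives -4; bid 2 gives -2 > -4. Violating.
Others bid (2, 2, 19): truth gives -4; bid 2 gives -2 > -4. Violating.
Others bid (2, 4, 2): truth gives -4; bid 2 gives -2 > -4. Violating.
Others bid (2, 2, 2): truth gives 0; no alternative beats it.
(Checking all 64 profiles: 63 have a profitable deviation, 1 does not.)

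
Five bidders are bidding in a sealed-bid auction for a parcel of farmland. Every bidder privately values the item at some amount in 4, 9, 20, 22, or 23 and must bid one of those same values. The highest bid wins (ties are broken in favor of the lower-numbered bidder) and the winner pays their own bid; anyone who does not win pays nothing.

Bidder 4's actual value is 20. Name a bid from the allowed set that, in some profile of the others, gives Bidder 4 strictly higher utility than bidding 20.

Suppose Bidder 1 bids 4, Bidder 2 bids 4, Bidder 3 bids 4 and Bidder 5 bids 4.
Bid 20: wins, pays 20, utility 20 - 20 = 0.
Bid 9: wins, pays 9, utility 20 - 9 = 11.
So bidding 9 beats truth here (11 > 0).

9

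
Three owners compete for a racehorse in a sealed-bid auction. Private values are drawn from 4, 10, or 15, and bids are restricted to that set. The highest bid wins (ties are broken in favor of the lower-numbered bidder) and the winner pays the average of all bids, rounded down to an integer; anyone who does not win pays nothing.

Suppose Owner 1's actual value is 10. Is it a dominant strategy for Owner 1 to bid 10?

Consider the case where Owner 2 bids 4 and Owner 3 bids 4.
Truthful bid 10: wins, pays 6, utility 10 - 6 = 4.
Bid 4 instead: wins, pays 4, utility 10 - 4 = 6.
Since 6 > 4, bidding 4 is strictly better here, so truthful bidding is not dominant.

No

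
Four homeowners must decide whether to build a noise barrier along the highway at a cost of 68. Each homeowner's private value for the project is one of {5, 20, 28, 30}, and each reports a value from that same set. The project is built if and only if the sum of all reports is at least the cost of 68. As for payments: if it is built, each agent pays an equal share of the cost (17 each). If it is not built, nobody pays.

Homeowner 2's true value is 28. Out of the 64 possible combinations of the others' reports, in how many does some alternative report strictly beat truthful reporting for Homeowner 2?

Others report (5, 5, 28): truth gives 0; report 30 gives 11 > 0. Violating.
Others report (5, 28, 5): truth gives 0; report 30 gives 11 > 0. Violating.
Others report (28, 5, 5): truth gives 0; report 30 gives 11 > 0. Violating.
Others report (5, 5, 5): truth gives 0; no alternative beats it.
Others report (5, 5, 20): truth gives 0; no alternative beats it.
(Checking all 64 profiles: 3 have a profitable deviation, 61 do not.)

3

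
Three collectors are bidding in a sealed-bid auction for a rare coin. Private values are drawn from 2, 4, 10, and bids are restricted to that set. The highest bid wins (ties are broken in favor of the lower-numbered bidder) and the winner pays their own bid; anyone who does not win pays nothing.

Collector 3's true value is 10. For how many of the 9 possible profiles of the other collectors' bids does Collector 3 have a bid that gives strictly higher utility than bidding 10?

Others bid (2, 2): truth gives 0; bid 4 gives 6 > 0. Violating.
Others bid (2, 4): truth gives 0; no alternative beats it.
Others bid (2, 10): truth gives 0; no alternative beats it.
(Checking all 9 profiles: 1 has a profitable deviation, 8 do not.)

1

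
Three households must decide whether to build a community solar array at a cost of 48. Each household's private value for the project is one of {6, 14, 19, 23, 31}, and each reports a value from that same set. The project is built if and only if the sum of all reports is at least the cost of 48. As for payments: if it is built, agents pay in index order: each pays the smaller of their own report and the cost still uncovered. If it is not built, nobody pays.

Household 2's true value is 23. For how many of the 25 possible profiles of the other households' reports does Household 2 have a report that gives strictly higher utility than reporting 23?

Others report (6, 23): truth gives 0; report 19 gives 4 > 0. Violating.
Others report (6, 31): truth gives 0; report 14 gives 9 > 0. Violating.
Others report (14, 19): truth gives 0; report 19 gives 4 > 0. Violating.
Others report (14, 23): truth gives 0; report 14 gives 9 > 0. Violating.
Others report (6, 6): truth gives 0; no alternative beats it.
Others report (6, 14): truth gives 0; no alternative beats it.
(Checking all 25 profiles: 19 have a profitable deviation, 6 do not.)

19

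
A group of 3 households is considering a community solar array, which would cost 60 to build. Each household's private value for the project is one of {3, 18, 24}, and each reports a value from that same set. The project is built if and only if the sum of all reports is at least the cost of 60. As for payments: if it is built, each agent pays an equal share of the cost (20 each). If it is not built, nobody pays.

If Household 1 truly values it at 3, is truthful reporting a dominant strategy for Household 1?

Check each profile of the others' reports and compare truth against every alternative report.
Others report (18, 24): truth gives 0, best alternative gives -17.
Others report (24, 18): truth gives 0, best alternative gives -17.
Others report (24, 24): truth gives 0, best alternative gives -17.
Others report (3, 3): truth gives 0, best alternative gives 0.
Others report (3, 18): truth gives 0, best alternative gives 0.
Others report (3, 24): truth gives 0, best alternative gives 0.
(Remaining 3 profiles checked similarly; truth is weakly best in each.)
In every case the truthful report is at least as good as any alternative, so it is a dominant strategy.

Yes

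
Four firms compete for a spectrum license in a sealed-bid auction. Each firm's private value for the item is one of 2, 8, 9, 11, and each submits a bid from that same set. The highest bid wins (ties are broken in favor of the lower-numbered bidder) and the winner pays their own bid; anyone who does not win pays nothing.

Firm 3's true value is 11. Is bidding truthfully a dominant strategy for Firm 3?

No

Consider the case where Firm 1 bids 2, Firm 2 bids 2 and Firm 4 bids 2.
Truthful bid 11: wins, pays 11, utility 11 - 11 = 0.
Bid 8 instead: wins, pays 8, utility 11 - 8 = 3.
Since 3 > 0, bidding 8 is strictly better here, so truthful bidding is not dominant.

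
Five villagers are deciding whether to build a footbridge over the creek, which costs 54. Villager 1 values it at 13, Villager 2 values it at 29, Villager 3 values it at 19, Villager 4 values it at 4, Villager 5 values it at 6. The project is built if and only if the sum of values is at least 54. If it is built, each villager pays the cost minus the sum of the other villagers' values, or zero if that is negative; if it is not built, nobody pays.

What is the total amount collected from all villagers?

Total value 71 ≥ cost 54, so it is built.
Villager 1: others sum to 58; max(0, 54 - 58) = 0.
Villager 2: others sum to 42; max(0, 54 - 42) = 12.
Villager 3: others sum to 52; max(0, 54 - 52) = 2.
Villager 4: others sum to 67; max(0, 54 - 67) = 0.
Villager 5: others sum to 65; max(0, 54 - 65) = 0.
Total collected = 0 + 12 + 2 + 0 + 0 = 14.

14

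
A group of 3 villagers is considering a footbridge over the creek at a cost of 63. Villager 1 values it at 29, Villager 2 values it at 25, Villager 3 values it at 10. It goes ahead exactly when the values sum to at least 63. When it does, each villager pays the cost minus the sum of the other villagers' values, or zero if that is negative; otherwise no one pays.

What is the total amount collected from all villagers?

61

Total value 64 ≥ cost 63, so it is built.
Villager 1: others sum to 35; max(0, 63 - 35) = 28.
Villager 2: others sum to 39; max(0, 63 - 39) = 24.
Villager 3: others sum to 54; max(0, 63 - 54) = 9.
Total collected = 28 + 24 + 9 = 61.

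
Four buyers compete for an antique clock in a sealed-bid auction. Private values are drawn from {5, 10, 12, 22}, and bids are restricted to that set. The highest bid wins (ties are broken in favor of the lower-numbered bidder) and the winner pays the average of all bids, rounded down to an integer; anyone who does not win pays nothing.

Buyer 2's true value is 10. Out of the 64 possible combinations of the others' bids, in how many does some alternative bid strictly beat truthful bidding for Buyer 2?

9

Others bid (5, 5, 12): truth gives 0; bid 12 gives 2 > 0. Violating.
Others bid (5, 10, 12): truth gives 0; bid 12 gives 1 > 0. Violating.
Others bid (5, 12, 5): truth gives 0; bid 12 gives 2 > 0. Violating.
Others bid (5, 12, 10): truth gives 0; bid 12 gives 1 > 0. Violating.
Others bid (5, 5, 5): truth gives 4; no alternative beats it.
Others bid (5, 5, 10): truth gives 3; no alternative beats it.
(Checking all 64 profiles: 9 have a profitable deviation, 55 do not.)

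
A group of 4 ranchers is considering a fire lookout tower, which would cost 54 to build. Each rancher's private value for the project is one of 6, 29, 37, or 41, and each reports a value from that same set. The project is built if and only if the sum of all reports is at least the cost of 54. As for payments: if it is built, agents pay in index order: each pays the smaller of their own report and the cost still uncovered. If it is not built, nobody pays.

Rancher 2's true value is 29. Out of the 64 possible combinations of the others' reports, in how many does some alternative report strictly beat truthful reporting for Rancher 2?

60

Others report (6, 6, 37): truth gives 0; report 6 gives 23 > 0. Violating.
Others report (6, 6, 41): truth gives 0; report 6 gives 23 > 0. Violating.
Others report (6, 29, 29): truth gives 0; report 6 gives 23 > 0. Violating.
Others report (6, 29, 37): truth gives 0; report 6 gives 23 > 0. Violating.
Others report (6, 6, 6): truth gives 0; no alternative beats it.
Others report (6, 6, 29): truth gives 0; no alternative beats it.
(Checking all 64 profiles: 60 have a profitable deviation, 4 do not.)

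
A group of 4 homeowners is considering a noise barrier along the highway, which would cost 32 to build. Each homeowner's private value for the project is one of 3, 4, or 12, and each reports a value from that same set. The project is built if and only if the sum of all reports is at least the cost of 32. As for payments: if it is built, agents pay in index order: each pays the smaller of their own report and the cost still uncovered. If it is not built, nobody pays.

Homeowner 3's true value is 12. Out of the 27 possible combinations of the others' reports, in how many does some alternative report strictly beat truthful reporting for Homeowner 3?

Others report (4, 12, 12): truth gives 0; report 4 gives 8 > 0. Violating.
Others report (12, 4, 12): truth gives 0; report 4 gives 8 > 0. Violating.
Others report (12, 12, 4): truth gives 4; report 4 gives 8 > 4. Violating.
Others report (12, 12, 12): truth gives 4; report 3 gives 9 > 4. Violating.
Others report (3, 3, 3): truth gives 0; no alternative beats it.
Others report (3, 3, 4): truth gives 0; no alternative beats it.
(Checking all 27 profiles: 4 have a profitable deviation, 23 do not.)

4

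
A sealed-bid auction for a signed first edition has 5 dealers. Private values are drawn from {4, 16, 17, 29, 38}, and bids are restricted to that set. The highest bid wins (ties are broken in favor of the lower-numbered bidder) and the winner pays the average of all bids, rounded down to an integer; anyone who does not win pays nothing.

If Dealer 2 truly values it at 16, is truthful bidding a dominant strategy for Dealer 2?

No

Consider the case where Dealer 1 bids 4, Dealer 3 bids 4, Dealer 4 bids 4 and Dealer 5 bids 17.
Truthful bid 16: loses, pays 0, utility 0.
Bid 17 instead: wins, pays 9, utility 16 - 9 = 7.
Since 7 > 0, bidding 17 is strictly better here, so truthful bidding is not dominant.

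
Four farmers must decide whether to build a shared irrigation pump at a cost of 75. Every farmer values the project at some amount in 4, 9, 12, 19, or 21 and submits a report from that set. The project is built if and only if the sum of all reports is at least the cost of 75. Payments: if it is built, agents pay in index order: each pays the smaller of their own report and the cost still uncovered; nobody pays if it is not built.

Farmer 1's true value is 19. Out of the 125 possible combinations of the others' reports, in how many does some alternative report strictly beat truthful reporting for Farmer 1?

1

Others report (21, 21, 21): truth gives 0; report 12 gives 7 > 0. Violating.
Others report (4, 4, 4): truth gives 0; no alternative beats it.
Others report (4, 4, 9): truth gives 0; no alternative beats it.
(Checking all 125 profiles: 1 has a profitable deviation, 124 do not.)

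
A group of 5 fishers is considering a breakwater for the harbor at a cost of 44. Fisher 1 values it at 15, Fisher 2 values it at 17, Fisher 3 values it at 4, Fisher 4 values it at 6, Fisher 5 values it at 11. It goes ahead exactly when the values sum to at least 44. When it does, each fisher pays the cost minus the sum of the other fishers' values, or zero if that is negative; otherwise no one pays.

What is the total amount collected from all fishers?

Total value 53 ≥ cost 44, so it is built.
Fisher 1: others sum to 38; max(0, 44 - 38) = 6.
Fisher 2: others sum to 36; max(0, 44 - 36) = 8.
Fisher 3: others sum to 49; max(0, 44 - 49) = 0.
Fisher 4: others sum to 47; max(0, 44 - 47) = 0.
Fisher 5: others sum to 42; max(0, 44 - 42) = 2.
Total collected = 6 + 8 + 0 + 0 + 2 = 16.

16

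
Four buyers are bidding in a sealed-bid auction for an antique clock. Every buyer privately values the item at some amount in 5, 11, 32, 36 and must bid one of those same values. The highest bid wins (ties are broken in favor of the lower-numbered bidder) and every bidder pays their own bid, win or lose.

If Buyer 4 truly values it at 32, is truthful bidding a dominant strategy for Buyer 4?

No

Consider the case where Buyer 1 bids 5, Buyer 2 bids 5 and Buyer 3 bids 5.
Truthful bid 32: wins, pays 32, utility 32 - 32 = 0.
Bid 11 instead: wins, pays 11, utility 32 - 11 = 21.
Since 21 > 0, bidding 11 is strictly better here, so truthful bidding is not dominant.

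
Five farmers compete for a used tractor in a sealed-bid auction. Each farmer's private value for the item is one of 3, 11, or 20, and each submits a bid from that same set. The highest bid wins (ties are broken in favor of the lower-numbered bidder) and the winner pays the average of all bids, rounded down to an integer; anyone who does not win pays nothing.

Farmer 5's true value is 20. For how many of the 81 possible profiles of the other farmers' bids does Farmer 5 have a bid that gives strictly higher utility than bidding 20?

Others bid (3, 3, 3, 3): truth gives 14; bid 11 gives 16 > 14. Violating.
Others bid (3, 3, 3, 11): truth gives 12; no alternative beats it.
Others bid (3, 3, 3, 20): truth gives 0; no alternative beats it.
(Checking all 81 profiles: 1 has a profitable deviation, 80 do not.)

1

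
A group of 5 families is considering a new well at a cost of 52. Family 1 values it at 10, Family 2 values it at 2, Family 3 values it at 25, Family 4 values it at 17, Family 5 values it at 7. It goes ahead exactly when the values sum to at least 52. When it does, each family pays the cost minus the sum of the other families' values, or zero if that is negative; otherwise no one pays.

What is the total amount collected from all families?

Total value 61 ≥ cost 52, so it is built.
Family 1: others sum to 51; max(0, 52 - 51) = 1.
Family 2: others sum to 59; max(0, 52 - 59) = 0.
Family 3: others sum to 36; max(0, 52 - 36) = 16.
Family 4: others sum to 44; max(0, 52 - 44) = 8.
Family 5: others sum to 54; max(0, 52 - 54) = 0.
Total collected = 1 + 0 + 16 + 8 + 0 = 25.

25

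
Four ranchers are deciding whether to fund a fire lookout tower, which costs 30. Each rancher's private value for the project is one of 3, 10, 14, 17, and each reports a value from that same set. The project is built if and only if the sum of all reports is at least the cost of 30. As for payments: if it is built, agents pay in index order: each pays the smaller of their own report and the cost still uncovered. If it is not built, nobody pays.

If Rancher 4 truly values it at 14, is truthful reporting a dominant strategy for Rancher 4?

Yes

Check each profile of the others' reports and compare truth against every alternative report.
Others report (3, 10, 17): truth gives 14, best alternative gives 14.
Others report (3, 14, 14): truth gives 14, best alternative gives 14.
Others report (3, 14, 17): truth gives 14, best alternative gives 14.
Others report (3, 17, 10): truth gives 14, best alternative gives 14.
Others report (3, 17, 14): truth gives 14, best alternative gives 14.
Others report (3, 17, 17): truth gives 14, best alternative gives 14.
(Remaining 58 profiles checked similarly; truth is weakly best in each.)
In every case the truthful report is at least as good as any alternative, so it is a dominant strategy.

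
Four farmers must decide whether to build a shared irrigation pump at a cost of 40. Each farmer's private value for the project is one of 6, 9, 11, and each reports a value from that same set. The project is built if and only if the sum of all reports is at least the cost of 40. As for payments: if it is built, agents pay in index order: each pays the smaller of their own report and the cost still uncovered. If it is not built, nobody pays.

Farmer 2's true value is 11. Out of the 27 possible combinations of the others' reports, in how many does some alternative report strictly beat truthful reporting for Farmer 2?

4

Others report (9, 11, 11): truth gives 0; report 9 gives 2 > 0. Violating.
Others report (11, 9, 11): truth gives 0; report 9 gives 2 > 0. Violating.
Others report (11, 11, 9): truth gives 0; report 9 gives 2 > 0. Violating.
Others report (11, 11, 11): truth gives 0; report 9 gives 2 > 0. Violating.
Others report (6, 6, 6): truth gives 0; no alternative beats it.
Others report (6, 6, 9): truth gives 0; no alternative beats it.
(Checking all 27 profiles: 4 have a profitable deviation, 23 do not.)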